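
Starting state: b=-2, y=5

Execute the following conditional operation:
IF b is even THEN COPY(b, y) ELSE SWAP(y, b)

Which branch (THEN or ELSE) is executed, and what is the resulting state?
Branch: THEN, Final state: b=5, y=5

Evaluating condition: b is even
Condition is True, so THEN branch executes
After COPY(b, y): b=5, y=5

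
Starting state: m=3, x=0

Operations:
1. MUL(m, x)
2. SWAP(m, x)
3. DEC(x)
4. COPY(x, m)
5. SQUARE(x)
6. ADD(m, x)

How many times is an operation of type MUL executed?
1

Counting MUL operations:
Step 1: MUL(m, x) ← MUL
Total: 1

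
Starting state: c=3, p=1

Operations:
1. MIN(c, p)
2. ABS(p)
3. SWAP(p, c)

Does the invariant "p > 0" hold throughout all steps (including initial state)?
Yes

The invariant holds at every step.

State at each step:
Initial: c=3, p=1
After step 1: c=1, p=1
After step 2: c=1, p=1
After step 3: c=1, p=1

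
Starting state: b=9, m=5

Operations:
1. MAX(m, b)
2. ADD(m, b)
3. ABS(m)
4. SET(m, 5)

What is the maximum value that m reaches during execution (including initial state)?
18

Values of m at each step:
Initial: m = 5
After step 1: m = 9
After step 2: m = 18 ← maximum
After step 3: m = 18
After step 4: m = 5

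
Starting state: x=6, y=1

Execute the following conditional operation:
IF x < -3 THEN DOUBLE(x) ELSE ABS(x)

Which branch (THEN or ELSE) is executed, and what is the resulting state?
Branch: ELSE, Final state: x=6, y=1

Evaluating condition: x < -3
x = 6
Condition is False, so ELSE branch executes
After ABS(x): x=6, y=1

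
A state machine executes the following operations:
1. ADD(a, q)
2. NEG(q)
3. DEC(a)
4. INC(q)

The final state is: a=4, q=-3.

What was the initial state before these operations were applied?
a=1, q=4

Working backwards:
Final state: a=4, q=-3
Before step 4 (INC(q)): a=4, q=-4
Before step 3 (DEC(a)): a=5, q=-4
Before step 2 (NEG(q)): a=5, q=4
Before step 1 (ADD(a, q)): a=1, q=4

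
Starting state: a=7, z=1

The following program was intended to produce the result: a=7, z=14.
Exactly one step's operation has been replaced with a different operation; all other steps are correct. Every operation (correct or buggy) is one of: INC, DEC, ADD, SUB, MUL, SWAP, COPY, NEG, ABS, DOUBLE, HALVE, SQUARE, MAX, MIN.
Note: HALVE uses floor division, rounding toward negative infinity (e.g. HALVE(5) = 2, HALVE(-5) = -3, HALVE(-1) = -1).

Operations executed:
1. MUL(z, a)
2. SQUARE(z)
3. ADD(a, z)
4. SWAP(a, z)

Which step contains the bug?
Step 2

Trace with buggy code:
Initial: a=7, z=1
After step 1: a=7, z=7
After step 2: a=7, z=49
After step 3: a=56, z=49
After step 4: a=49, z=56
Actual final a=49, z=56 ≠ expected a=7, z=14.
Step 2 is the only position where a single-operation replacement can produce the expected result.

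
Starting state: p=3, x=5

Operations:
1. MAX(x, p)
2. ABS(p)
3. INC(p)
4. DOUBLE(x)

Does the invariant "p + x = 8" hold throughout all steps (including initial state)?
No, violated after step 3

The invariant is violated after step 3.

State at each step:
Initial: p=3, x=5
After step 1: p=3, x=5
After step 2: p=3, x=5
After step 3: p=4, x=5
After step 4: p=4, x=10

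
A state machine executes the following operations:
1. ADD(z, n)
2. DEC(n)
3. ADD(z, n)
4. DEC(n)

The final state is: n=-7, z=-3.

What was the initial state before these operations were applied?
n=-5, z=8

Working backwards:
Final state: n=-7, z=-3
Before step 4 (DEC(n)): n=-6, z=-3
Before step 3 (ADD(z, n)): n=-6, z=3
Before step 2 (DEC(n)): n=-5, z=3
Before step 1 (ADD(z, n)): n=-5, z=8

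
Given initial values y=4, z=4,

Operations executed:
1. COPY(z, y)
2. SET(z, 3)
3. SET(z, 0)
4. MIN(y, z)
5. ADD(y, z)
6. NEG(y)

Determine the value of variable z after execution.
z = 0

Tracing execution:
Step 1: COPY(z, y) → z = 4
Step 2: SET(z, 3) → z = 3
Step 3: SET(z, 0) → z = 0
Step 4: MIN(y, z) → z = 0
Step 5: ADD(y, z) → z = 0
Step 6: NEG(y) → z = 0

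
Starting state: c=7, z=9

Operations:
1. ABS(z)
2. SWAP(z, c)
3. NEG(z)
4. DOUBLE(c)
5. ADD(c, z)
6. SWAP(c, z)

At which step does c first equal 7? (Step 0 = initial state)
Step 0

Tracing c:
Initial: c = 7 ← first occurrence
After step 1: c = 7
After step 2: c = 9
After step 3: c = 9
After step 4: c = 18
After step 5: c = 11
After step 6: c = -7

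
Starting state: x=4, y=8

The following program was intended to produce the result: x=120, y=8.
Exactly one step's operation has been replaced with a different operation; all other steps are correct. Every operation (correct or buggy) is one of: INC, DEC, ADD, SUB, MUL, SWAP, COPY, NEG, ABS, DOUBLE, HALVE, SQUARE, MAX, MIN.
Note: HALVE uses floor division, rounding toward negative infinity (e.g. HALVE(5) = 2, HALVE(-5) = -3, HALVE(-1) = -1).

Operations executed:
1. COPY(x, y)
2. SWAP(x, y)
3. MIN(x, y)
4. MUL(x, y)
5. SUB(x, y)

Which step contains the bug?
Step 3

Trace with buggy code:
Initial: x=4, y=8
After step 1: x=8, y=8
After step 2: x=8, y=8
After step 3: x=8, y=8
After step 4: x=64, y=8
After step 5: x=56, y=8
Actual final x=56, y=8 ≠ expected x=120, y=8.
Step 3 is the only position where a single-operation replacement can produce the expected result.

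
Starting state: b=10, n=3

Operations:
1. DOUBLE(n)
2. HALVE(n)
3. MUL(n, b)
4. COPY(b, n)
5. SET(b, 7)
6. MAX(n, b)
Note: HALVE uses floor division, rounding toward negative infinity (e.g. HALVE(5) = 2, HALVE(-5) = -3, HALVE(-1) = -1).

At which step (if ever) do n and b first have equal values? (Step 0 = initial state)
Step 4

n and b first become equal after step 4.

Comparing values at each step:
Initial: n=3, b=10
After step 1: n=6, b=10
After step 2: n=3, b=10
After step 3: n=30, b=10
After step 4: n=30, b=30 ← equal!
After step 5: n=30, b=7
After step 6: n=30, b=7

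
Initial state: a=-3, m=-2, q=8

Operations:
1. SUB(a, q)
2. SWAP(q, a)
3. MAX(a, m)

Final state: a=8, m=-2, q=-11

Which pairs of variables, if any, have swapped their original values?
None

Comparing initial and final values:
m: -2 → -2
q: 8 → -11
a: -3 → 8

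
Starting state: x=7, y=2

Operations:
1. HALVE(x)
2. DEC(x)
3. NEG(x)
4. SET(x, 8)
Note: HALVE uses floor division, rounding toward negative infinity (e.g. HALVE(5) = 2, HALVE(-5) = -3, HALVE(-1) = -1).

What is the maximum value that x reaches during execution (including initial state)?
8

Values of x at each step:
Initial: x = 7
After step 1: x = 3
After step 2: x = 2
After step 3: x = -2
After step 4: x = 8 ← maximum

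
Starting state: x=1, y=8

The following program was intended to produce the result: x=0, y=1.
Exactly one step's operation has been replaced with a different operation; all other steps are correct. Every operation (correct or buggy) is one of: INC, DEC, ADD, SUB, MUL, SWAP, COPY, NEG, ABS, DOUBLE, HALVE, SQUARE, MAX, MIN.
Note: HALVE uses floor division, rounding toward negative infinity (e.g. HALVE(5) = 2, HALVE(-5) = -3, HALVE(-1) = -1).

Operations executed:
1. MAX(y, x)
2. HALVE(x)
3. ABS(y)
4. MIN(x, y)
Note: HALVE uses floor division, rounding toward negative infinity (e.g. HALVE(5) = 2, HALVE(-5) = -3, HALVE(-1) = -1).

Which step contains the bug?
Step 1

Trace with buggy code:
Initial: x=1, y=8
After step 1: x=1, y=8
After step 2: x=0, y=8
After step 3: x=0, y=8
After step 4: x=0, y=8
Actual final x=0, y=8 ≠ expected x=0, y=1.
Step 1 is the only position where a single-operation replacement can produce the expected result.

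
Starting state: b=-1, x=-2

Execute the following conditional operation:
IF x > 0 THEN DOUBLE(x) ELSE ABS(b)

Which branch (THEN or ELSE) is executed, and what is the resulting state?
Branch: ELSE, Final state: b=1, x=-2

Evaluating condition: x > 0
x = -2
Condition is False, so ELSE branch executes
After ABS(b): b=1, x=-2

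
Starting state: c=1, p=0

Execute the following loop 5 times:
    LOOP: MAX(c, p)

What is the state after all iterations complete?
c=1, p=0

Iteration trace:
Start: c=1, p=0
After iteration 1: c=1, p=0
After iteration 2: c=1, p=0
After iteration 3: c=1, p=0
After iteration 4: c=1, p=0
After iteration 5: c=1, p=0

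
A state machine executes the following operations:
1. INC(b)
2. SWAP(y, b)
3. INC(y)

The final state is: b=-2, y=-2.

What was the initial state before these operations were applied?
b=-4, y=-2

Working backwards:
Final state: b=-2, y=-2
Before step 3 (INC(y)): b=-2, y=-3
Before step 2 (SWAP(y, b)): b=-3, y=-2
Before step 1 (INC(b)): b=-4, y=-2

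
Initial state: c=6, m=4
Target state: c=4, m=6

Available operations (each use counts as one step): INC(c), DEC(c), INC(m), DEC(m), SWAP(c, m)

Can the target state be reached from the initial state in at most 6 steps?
Yes

Path (1 step): SWAP(c, m)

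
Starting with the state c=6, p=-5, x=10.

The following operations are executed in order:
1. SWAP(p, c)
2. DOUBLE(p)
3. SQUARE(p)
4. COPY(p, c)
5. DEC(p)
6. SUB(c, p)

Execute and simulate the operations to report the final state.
{c: 1, p: -6, x: 10}

Step-by-step execution:
Initial: c=6, p=-5, x=10
After step 1 (SWAP(p, c)): c=-5, p=6, x=10
After step 2 (DOUBLE(p)): c=-5, p=12, x=10
After step 3 (SQUARE(p)): c=-5, p=144, x=10
After step 4 (COPY(p, c)): c=-5, p=-5, x=10
After step 5 (DEC(p)): c=-5, p=-6, x=10
After step 6 (SUB(c, p)): c=1, p=-6, x=10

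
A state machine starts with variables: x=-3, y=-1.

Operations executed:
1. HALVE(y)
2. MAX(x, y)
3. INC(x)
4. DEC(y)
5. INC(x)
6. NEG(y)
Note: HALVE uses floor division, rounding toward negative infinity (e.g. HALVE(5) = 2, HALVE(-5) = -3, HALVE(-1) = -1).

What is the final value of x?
x = 1

Tracing execution:
Step 1: HALVE(y) → x = -3
Step 2: MAX(x, y) → x = -1
Step 3: INC(x) → x = 0
Step 4: DEC(y) → x = 0
Step 5: INC(x) → x = 1
Step 6: NEG(y) → x = 1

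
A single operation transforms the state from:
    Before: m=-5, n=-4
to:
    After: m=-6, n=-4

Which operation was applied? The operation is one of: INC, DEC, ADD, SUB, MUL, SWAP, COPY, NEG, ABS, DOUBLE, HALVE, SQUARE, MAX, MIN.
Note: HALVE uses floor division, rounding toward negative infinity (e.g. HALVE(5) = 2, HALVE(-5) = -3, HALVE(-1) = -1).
DEC(m)

Analyzing the change:
Before: m=-5, n=-4
After: m=-6, n=-4
Variable m changed from -5 to -6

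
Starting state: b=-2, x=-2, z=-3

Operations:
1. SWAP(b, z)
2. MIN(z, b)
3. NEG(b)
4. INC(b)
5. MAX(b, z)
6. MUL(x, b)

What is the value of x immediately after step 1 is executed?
x = -2

Tracing x through execution:
Initial: x = -2
After step 1 (SWAP(b, z)): x = -2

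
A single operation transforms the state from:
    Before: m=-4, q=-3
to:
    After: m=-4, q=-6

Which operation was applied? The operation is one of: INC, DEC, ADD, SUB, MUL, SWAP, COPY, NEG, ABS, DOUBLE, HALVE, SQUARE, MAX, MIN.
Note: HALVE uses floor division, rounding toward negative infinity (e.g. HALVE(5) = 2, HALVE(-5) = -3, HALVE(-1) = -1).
DOUBLE(q)

Analyzing the change:
Before: m=-4, q=-3
After: m=-4, q=-6
Variable q changed from -3 to -6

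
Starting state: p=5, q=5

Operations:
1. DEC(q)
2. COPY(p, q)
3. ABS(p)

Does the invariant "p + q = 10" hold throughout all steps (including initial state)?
No, violated after step 1

The invariant is violated after step 1.

State at each step:
Initial: p=5, q=5
After step 1: p=5, q=4
After step 2: p=4, q=4
After step 3: p=4, q=4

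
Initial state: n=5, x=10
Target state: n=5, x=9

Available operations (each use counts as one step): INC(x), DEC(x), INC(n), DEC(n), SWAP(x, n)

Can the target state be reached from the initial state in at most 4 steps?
Yes

Path (1 step): DEC(x)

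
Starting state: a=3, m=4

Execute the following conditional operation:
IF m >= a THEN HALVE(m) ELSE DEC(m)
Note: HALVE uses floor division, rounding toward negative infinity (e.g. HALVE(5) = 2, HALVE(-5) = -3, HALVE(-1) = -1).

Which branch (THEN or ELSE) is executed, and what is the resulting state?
Branch: THEN, Final state: a=3, m=2

Evaluating condition: m >= a
m = 4, a = 3
Condition is True, so THEN branch executes
After HALVE(m): a=3, m=2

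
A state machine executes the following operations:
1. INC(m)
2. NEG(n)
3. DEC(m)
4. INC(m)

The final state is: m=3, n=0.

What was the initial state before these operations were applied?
m=2, n=0

Working backwards:
Final state: m=3, n=0
Before step 4 (INC(m)): m=2, n=0
Before step 3 (DEC(m)): m=3, n=0
Before step 2 (NEG(n)): m=3, n=0
Before step 1 (INC(m)): m=2, n=0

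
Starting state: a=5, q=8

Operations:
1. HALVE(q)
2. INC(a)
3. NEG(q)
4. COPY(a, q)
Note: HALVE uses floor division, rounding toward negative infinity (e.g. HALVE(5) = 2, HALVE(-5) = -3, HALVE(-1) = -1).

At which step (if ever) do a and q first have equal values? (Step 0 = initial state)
Step 4

a and q first become equal after step 4.

Comparing values at each step:
Initial: a=5, q=8
After step 1: a=5, q=4
After step 2: a=6, q=4
After step 3: a=6, q=-4
After step 4: a=-4, q=-4 ← equal!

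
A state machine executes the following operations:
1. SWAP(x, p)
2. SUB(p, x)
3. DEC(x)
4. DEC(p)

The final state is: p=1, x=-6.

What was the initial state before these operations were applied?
p=-5, x=-3

Working backwards:
Final state: p=1, x=-6
Before step 4 (DEC(p)): p=2, x=-6
Before step 3 (DEC(x)): p=2, x=-5
Before step 2 (SUB(p, x)): p=-3, x=-5
Before step 1 (SWAP(x, p)): p=-5, x=-3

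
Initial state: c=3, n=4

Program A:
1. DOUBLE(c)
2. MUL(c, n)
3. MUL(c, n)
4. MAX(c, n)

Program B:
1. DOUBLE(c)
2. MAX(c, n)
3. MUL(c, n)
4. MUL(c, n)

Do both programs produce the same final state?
Yes

Program A final state: c=96, n=4
Program B final state: c=96, n=4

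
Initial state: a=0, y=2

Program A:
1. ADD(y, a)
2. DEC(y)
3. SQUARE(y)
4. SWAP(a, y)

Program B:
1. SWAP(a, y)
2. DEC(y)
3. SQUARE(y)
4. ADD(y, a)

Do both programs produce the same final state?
No

Program A final state: a=1, y=0
Program B final state: a=2, y=3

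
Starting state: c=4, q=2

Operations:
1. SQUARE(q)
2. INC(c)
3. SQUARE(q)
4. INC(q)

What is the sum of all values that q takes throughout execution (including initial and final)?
43

Values of q at each step:
Initial: q = 2
After step 1: q = 4
After step 2: q = 4
After step 3: q = 16
After step 4: q = 17
Sum = 2 + 4 + 4 + 16 + 17 = 43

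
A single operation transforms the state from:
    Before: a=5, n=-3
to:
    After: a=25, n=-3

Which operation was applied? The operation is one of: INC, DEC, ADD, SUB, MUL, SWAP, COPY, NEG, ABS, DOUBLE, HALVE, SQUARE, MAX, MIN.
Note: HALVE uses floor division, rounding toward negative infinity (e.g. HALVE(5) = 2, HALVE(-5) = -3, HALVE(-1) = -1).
SQUARE(a)

Analyzing the change:
Before: a=5, n=-3
After: a=25, n=-3
Variable a changed from 5 to 25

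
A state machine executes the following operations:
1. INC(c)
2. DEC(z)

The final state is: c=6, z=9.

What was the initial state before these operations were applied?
c=5, z=10

Working backwards:
Final state: c=6, z=9
Before step 2 (DEC(z)): c=6, z=10
Before step 1 (INC(c)): c=5, z=10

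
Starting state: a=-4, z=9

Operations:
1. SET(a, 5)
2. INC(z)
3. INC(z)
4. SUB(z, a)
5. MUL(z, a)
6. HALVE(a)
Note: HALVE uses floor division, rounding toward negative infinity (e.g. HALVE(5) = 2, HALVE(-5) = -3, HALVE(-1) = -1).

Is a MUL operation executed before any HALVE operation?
Yes

First MUL: step 5
First HALVE: step 6
Since 5 < 6, MUL comes first.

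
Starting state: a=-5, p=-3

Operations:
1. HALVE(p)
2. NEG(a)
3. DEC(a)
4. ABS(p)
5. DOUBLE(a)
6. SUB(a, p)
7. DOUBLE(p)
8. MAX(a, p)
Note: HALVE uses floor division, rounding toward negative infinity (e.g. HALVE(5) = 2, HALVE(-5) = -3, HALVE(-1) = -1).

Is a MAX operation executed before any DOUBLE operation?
No

First MAX: step 8
First DOUBLE: step 5
Since 8 > 5, DOUBLE comes first.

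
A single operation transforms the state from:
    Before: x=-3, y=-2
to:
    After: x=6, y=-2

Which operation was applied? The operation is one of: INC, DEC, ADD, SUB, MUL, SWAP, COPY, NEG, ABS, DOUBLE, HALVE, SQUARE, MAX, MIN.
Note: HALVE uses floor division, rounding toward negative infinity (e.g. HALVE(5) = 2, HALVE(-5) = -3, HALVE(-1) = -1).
MUL(x, y)

Analyzing the change:
Before: x=-3, y=-2
After: x=6, y=-2
Variable x changed from -3 to 6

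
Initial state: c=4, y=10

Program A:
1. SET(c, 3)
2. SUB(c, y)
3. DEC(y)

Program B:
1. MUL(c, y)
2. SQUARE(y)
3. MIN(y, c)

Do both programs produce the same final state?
No

Program A final state: c=-7, y=9
Program B final state: c=40, y=40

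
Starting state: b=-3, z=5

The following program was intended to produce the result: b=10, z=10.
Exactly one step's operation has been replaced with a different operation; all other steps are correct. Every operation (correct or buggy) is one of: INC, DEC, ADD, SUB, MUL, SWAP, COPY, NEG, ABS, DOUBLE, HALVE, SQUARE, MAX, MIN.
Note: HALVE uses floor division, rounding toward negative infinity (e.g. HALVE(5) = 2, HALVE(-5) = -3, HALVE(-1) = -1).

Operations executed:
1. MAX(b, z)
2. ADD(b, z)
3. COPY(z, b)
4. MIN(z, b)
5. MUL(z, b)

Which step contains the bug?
Step 5

Trace with buggy code:
Initial: b=-3, z=5
After step 1: b=5, z=5
After step 2: b=10, z=5
After step 3: b=10, z=10
After step 4: b=10, z=10
After step 5: b=10, z=100
Actual final b=10, z=100 ≠ expected b=10, z=10.
Step 5 is the only position where a single-operation replacement can produce the expected result.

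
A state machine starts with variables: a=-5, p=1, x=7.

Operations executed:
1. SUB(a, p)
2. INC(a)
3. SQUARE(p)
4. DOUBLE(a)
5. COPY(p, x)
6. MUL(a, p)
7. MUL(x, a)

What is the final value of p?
p = 7

Tracing execution:
Step 1: SUB(a, p) → p = 1
Step 2: INC(a) → p = 1
Step 3: SQUARE(p) → p = 1
Step 4: DOUBLE(a) → p = 1
Step 5: COPY(p, x) → p = 7
Step 6: MUL(a, p) → p = 7
Step 7: MUL(x, a) → p = 7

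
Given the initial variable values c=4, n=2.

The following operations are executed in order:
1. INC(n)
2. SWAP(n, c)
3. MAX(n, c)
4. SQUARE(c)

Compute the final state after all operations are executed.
{c: 9, n: 4}

Step-by-step execution:
Initial: c=4, n=2
After step 1 (INC(n)): c=4, n=3
After step 2 (SWAP(n, c)): c=3, n=4
After step 3 (MAX(n, c)): c=3, n=4
After step 4 (SQUARE(c)): c=9, n=4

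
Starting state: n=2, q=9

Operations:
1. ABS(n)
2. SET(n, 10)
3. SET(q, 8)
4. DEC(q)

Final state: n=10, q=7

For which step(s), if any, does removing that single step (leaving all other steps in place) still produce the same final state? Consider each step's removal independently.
Step(s) 1

Testing removal of each single step:
Without step 1: final = n=10, q=7 (same)
Without step 2: final = n=2, q=7 (different)
Without step 3: final = n=10, q=8 (different)
Without step 4: final = n=10, q=8 (different)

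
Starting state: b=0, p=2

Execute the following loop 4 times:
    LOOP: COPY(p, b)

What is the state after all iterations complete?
b=0, p=0

Iteration trace:
Start: b=0, p=2
After iteration 1: b=0, p=0
After iteration 2: b=0, p=0
After iteration 3: b=0, p=0
After iteration 4: b=0, p=0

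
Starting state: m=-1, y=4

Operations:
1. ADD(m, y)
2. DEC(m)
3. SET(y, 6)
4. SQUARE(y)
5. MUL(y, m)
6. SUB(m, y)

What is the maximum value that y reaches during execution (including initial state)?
72

Values of y at each step:
Initial: y = 4
After step 1: y = 4
After step 2: y = 4
After step 3: y = 6
After step 4: y = 36
After step 5: y = 72 ← maximum
After step 6: y = 72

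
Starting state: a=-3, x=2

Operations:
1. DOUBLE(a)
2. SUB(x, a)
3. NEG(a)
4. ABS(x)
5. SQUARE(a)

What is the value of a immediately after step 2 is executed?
a = -6

Tracing a through execution:
Initial: a = -3
After step 1 (DOUBLE(a)): a = -6
After step 2 (SUB(x, a)): a = -6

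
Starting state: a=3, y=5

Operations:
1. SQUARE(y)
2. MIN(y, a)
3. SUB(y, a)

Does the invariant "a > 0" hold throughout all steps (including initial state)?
Yes

The invariant holds at every step.

State at each step:
Initial: a=3, y=5
After step 1: a=3, y=25
After step 2: a=3, y=3
After step 3: a=3, y=0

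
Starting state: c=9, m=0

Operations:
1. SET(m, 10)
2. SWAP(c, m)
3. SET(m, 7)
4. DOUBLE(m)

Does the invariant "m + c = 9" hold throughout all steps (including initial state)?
No, violated after step 1

The invariant is violated after step 1.

State at each step:
Initial: c=9, m=0
After step 1: c=9, m=10
After step 2: c=10, m=9
After step 3: c=10, m=7
After step 4: c=10, m=14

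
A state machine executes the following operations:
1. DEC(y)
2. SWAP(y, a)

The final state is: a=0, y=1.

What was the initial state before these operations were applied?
a=1, y=1

Working backwards:
Final state: a=0, y=1
Before step 2 (SWAP(y, a)): a=1, y=0
Before step 1 (DEC(y)): a=1, y=1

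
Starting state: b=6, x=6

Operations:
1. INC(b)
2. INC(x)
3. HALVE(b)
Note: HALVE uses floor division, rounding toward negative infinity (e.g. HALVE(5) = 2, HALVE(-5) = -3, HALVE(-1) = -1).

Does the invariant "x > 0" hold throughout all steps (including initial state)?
Yes

The invariant holds at every step.

State at each step:
Initial: b=6, x=6
After step 1: b=7, x=6
After step 2: b=7, x=7
After step 3: b=3, x=7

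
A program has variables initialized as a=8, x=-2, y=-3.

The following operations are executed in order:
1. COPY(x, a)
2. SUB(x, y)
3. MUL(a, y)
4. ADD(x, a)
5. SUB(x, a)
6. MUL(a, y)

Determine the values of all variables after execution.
{a: 72, x: 11, y: -3}

Step-by-step execution:
Initial: a=8, x=-2, y=-3
After step 1 (COPY(x, a)): a=8, x=8, y=-3
After step 2 (SUB(x, y)): a=8, x=11, y=-3
After step 3 (MUL(a, y)): a=-24, x=11, y=-3
After step 4 (ADD(x, a)): a=-24, x=-13, y=-3
After step 5 (SUB(x, a)): a=-24, x=11, y=-3
After step 6 (MUL(a, y)): a=72, x=11, y=-3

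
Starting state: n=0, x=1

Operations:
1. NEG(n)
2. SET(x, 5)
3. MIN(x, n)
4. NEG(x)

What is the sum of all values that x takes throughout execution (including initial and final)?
7

Values of x at each step:
Initial: x = 1
After step 1: x = 1
After step 2: x = 5
After step 3: x = 0
After step 4: x = 0
Sum = 1 + 1 + 5 + 0 + 0 = 7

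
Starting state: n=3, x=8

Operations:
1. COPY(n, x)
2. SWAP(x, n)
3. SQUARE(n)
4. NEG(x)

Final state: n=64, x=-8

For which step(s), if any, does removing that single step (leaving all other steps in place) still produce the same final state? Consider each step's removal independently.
Step(s) 2

Testing removal of each single step:
Without step 1: final = n=64, x=-3 (different)
Without step 2: final = n=64, x=-8 (same)
Without step 3: final = n=8, x=-8 (different)
Without step 4: final = n=64, x=8 (different)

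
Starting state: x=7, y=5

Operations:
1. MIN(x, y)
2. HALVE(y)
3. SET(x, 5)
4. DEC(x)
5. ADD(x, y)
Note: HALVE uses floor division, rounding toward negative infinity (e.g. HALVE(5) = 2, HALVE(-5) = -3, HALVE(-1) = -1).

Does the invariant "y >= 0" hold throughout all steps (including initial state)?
Yes

The invariant holds at every step.

State at each step:
Initial: x=7, y=5
After step 1: x=5, y=5
After step 2: x=5, y=2
After step 3: x=5, y=2
After step 4: x=4, y=2
After step 5: x=6, y=2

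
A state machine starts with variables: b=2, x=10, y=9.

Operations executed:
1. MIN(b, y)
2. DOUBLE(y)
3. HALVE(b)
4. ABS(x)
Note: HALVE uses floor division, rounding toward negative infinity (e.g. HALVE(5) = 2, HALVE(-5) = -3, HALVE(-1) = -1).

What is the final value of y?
y = 18

Tracing execution:
Step 1: MIN(b, y) → y = 9
Step 2: DOUBLE(y) → y = 18
Step 3: HALVE(b) → y = 18
Step 4: ABS(x) → y = 18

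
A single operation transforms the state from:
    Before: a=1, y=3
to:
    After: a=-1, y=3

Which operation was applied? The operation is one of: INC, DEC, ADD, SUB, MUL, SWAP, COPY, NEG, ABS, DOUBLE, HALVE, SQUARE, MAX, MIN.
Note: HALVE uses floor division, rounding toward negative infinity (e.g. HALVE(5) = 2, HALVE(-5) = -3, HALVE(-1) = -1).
NEG(a)

Analyzing the change:
Before: a=1, y=3
After: a=-1, y=3
Variable a changed from 1 to -1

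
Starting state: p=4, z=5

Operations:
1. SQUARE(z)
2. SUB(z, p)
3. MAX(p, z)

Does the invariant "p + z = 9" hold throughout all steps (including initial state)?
No, violated after step 1

The invariant is violated after step 1.

State at each step:
Initial: p=4, z=5
After step 1: p=4, z=25
After step 2: p=4, z=21
After step 3: p=21, z=21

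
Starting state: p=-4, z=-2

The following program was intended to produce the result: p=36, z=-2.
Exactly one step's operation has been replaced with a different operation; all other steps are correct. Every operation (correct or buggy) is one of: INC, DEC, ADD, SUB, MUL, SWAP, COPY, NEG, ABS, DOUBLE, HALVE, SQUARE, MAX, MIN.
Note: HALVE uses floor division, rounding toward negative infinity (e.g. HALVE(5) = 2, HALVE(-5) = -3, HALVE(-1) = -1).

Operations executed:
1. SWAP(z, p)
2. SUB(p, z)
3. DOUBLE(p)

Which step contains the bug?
Step 1

Trace with buggy code:
Initial: p=-4, z=-2
After step 1: p=-2, z=-4
After step 2: p=2, z=-4
After step 3: p=4, z=-4
Actual final p=4, z=-4 ≠ expected p=36, z=-2.
Step 1 is the only position where a single-operation replacement can produce the expected result.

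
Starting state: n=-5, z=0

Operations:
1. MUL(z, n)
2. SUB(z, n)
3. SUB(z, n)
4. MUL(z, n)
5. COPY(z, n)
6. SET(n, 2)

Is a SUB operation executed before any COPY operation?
Yes

First SUB: step 2
First COPY: step 5
Since 2 < 5, SUB comes first.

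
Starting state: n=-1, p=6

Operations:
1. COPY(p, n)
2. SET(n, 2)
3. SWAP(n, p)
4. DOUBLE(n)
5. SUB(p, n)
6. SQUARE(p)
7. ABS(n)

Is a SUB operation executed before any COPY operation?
No

First SUB: step 5
First COPY: step 1
Since 5 > 1, COPY comes first.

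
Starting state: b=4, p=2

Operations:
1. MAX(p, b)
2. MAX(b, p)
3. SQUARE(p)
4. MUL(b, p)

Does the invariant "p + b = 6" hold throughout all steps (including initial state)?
No, violated after step 1

The invariant is violated after step 1.

State at each step:
Initial: b=4, p=2
After step 1: b=4, p=4
After step 2: b=4, p=4
After step 3: b=4, p=16
After step 4: b=64, p=16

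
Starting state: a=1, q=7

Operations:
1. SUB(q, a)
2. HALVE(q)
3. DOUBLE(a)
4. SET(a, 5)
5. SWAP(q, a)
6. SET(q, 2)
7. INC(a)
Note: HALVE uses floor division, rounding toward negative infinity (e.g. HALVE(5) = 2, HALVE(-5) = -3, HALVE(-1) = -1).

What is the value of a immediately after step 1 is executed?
a = 1

Tracing a through execution:
Initial: a = 1
After step 1 (SUB(q, a)): a = 1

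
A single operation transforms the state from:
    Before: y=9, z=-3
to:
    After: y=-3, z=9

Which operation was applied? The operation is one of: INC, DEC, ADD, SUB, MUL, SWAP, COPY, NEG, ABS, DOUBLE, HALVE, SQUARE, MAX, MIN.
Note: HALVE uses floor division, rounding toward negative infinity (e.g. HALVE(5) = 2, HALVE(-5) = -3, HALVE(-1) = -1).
SWAP(y, z)

Analyzing the change:
Before: y=9, z=-3
After: y=-3, z=9
Variable y changed from 9 to -3
Variable z changed from -3 to 9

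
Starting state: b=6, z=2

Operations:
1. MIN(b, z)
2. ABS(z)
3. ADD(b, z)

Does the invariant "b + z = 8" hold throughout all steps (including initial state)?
No, violated after step 1

The invariant is violated after step 1.

State at each step:
Initial: b=6, z=2
After step 1: b=2, z=2
After step 2: b=2, z=2
After step 3: b=4, z=2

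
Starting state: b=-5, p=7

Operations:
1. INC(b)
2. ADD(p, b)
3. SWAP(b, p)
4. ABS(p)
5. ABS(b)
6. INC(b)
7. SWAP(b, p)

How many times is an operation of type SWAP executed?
2

Counting SWAP operations:
Step 3: SWAP(b, p) ← SWAP
Step 7: SWAP(b, p) ← SWAP
Total: 2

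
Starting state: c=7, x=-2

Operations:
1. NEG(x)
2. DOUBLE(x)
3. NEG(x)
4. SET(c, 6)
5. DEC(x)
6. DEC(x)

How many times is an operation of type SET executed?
1

Counting SET operations:
Step 4: SET(c, 6) ← SET
Total: 1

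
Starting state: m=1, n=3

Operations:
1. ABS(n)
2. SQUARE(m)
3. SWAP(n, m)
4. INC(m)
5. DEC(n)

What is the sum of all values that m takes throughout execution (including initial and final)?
14

Values of m at each step:
Initial: m = 1
After step 1: m = 1
After step 2: m = 1
After step 3: m = 3
After step 4: m = 4
After step 5: m = 4
Sum = 1 + 1 + 1 + 3 + 4 + 4 = 14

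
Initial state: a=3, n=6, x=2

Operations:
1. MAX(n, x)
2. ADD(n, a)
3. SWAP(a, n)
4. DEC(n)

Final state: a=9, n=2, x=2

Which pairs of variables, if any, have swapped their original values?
None

Comparing initial and final values:
n: 6 → 2
x: 2 → 2
a: 3 → 9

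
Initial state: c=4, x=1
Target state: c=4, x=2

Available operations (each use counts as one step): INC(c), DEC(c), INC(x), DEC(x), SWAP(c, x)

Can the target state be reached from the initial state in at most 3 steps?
Yes

Path (1 step): INC(x)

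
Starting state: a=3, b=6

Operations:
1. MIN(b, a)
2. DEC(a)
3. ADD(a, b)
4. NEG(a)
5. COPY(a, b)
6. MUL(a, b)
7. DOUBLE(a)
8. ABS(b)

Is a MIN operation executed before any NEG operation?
Yes

First MIN: step 1
First NEG: step 4
Since 1 < 4, MIN comes first.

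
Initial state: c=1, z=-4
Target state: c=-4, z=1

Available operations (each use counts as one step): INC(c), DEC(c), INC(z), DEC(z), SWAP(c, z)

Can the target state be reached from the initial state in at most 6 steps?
Yes

Path (1 step): SWAP(c, z)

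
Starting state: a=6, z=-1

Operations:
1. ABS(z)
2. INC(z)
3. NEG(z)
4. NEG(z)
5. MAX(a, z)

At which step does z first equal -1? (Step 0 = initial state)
Step 0

Tracing z:
Initial: z = -1 ← first occurrence
After step 1: z = 1
After step 2: z = 2
After step 3: z = -2
After step 4: z = 2
After step 5: z = 2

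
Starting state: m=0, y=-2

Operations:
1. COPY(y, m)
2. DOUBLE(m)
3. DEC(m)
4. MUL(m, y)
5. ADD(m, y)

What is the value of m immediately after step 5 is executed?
m = 0

Tracing m through execution:
Initial: m = 0
After step 1 (COPY(y, m)): m = 0
After step 2 (DOUBLE(m)): m = 0
After step 3 (DEC(m)): m = -1
After step 4 (MUL(m, y)): m = 0
After step 5 (ADD(m, y)): m = 0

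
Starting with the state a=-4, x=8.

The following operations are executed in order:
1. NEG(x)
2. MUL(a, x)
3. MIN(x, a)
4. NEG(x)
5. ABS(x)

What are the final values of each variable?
{a: 32, x: 8}

Step-by-step execution:
Initial: a=-4, x=8
After step 1 (NEG(x)): a=-4, x=-8
After step 2 (MUL(a, x)): a=32, x=-8
After step 3 (MIN(x, a)): a=32, x=-8
After step 4 (NEG(x)): a=32, x=8
After step 5 (ABS(x)): a=32, x=8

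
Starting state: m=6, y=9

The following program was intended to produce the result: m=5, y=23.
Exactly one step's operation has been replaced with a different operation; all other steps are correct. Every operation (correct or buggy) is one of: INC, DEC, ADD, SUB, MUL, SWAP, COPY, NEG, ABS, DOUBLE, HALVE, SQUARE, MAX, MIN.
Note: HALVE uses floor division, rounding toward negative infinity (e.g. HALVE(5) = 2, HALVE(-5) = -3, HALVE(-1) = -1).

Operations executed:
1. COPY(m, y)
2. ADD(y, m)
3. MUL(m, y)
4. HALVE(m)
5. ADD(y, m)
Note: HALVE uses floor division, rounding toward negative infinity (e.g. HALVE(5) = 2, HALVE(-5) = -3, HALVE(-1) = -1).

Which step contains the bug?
Step 3

Trace with buggy code:
Initial: m=6, y=9
After step 1: m=9, y=9
After step 2: m=9, y=18
After step 3: m=162, y=18
After step 4: m=81, y=18
After step 5: m=81, y=99
Actual final m=81, y=99 ≠ expected m=5, y=23.
Step 3 is the only position where a single-operation replacement can produce the expected result.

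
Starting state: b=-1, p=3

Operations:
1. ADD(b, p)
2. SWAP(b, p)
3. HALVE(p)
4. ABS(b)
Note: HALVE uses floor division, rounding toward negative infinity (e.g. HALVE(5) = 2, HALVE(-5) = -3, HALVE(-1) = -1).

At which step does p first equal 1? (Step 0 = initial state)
Step 3

Tracing p:
Initial: p = 3
After step 1: p = 3
After step 2: p = 2
After step 3: p = 1 ← first occurrence
After step 4: p = 1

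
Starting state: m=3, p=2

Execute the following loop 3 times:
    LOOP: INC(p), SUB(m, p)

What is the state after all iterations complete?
m=-9, p=5

Iteration trace:
Start: m=3, p=2
After iteration 1: m=0, p=3
After iteration 2: m=-4, p=4
After iteration 3: m=-9, p=5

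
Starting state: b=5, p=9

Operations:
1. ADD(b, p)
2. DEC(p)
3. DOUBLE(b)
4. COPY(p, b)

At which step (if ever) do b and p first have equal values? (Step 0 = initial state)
Step 4

b and p first become equal after step 4.

Comparing values at each step:
Initial: b=5, p=9
After step 1: b=14, p=9
After step 2: b=14, p=8
After step 3: b=28, p=8
After step 4: b=28, p=28 ← equal!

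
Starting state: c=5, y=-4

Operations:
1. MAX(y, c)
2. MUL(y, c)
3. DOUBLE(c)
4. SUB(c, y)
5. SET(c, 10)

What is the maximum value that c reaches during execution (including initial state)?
10

Values of c at each step:
Initial: c = 5
After step 1: c = 5
After step 2: c = 5
After step 3: c = 10 ← maximum
After step 4: c = -15
After step 5: c = 10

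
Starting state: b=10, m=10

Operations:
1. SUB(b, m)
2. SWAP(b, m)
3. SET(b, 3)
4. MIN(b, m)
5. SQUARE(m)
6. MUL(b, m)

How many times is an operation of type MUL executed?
1

Counting MUL operations:
Step 6: MUL(b, m) ← MUL
Total: 1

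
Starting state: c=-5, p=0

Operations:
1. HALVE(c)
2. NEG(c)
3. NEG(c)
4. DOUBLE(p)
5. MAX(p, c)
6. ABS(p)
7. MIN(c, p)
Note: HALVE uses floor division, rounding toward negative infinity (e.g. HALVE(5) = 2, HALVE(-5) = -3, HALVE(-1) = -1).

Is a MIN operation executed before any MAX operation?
No

First MIN: step 7
First MAX: step 5
Since 7 > 5, MAX comes first.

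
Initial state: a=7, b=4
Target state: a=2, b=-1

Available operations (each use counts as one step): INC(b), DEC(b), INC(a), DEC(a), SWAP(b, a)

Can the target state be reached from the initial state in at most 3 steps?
No

The target state cannot be reached within 3 steps.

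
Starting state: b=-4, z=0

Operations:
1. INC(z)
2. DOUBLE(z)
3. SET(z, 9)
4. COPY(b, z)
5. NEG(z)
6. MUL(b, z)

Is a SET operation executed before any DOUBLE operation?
No

First SET: step 3
First DOUBLE: step 2
Since 3 > 2, DOUBLE comes first.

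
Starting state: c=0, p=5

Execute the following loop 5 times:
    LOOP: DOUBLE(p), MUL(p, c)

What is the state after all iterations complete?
c=0, p=0

Iteration trace:
Start: c=0, p=5
After iteration 1: c=0, p=0
After iteration 2: c=0, p=0
After iteration 3: c=0, p=0
After iteration 4: c=0, p=0
After iteration 5: c=0, p=0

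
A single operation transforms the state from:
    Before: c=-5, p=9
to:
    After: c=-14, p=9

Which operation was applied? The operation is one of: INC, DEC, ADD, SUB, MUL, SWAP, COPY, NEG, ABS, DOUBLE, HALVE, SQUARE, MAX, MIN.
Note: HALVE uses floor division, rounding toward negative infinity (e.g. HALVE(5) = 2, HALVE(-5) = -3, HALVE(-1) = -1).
SUB(c, p)

Analyzing the change:
Before: c=-5, p=9
After: c=-14, p=9
Variable c changed from -5 to -14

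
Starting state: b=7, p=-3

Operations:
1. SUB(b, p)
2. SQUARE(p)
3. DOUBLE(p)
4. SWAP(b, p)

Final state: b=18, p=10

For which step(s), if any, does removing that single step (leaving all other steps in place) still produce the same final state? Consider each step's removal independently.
None - removing any single step changes the final result

Testing removal of each single step:
Without step 1: final = b=18, p=7 (different)
Without step 2: final = b=-6, p=10 (different)
Without step 3: final = b=9, p=10 (different)
Without step 4: final = b=10, p=18 (different)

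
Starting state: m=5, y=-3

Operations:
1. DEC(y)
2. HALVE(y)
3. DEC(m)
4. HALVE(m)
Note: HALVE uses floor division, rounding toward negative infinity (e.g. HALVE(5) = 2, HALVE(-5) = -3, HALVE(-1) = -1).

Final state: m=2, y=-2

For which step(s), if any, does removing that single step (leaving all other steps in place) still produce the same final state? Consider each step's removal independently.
Step(s) 1, 3

Testing removal of each single step:
Without step 1: final = m=2, y=-2 (same)
Without step 2: final = m=2, y=-4 (different)
Without step 3: final = m=2, y=-2 (same)
Without step 4: final = m=4, y=-2 (different)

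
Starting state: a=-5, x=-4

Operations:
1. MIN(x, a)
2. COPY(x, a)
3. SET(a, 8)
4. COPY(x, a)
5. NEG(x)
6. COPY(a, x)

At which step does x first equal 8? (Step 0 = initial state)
Step 4

Tracing x:
Initial: x = -4
After step 1: x = -5
After step 2: x = -5
After step 3: x = -5
After step 4: x = 8 ← first occurrence
After step 5: x = -8
After step 6: x = -8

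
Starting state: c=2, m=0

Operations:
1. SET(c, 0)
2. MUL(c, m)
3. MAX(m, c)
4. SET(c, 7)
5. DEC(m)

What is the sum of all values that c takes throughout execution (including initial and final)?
16

Values of c at each step:
Initial: c = 2
After step 1: c = 0
After step 2: c = 0
After step 3: c = 0
After step 4: c = 7
After step 5: c = 7
Sum = 2 + 0 + 0 + 0 + 7 + 7 = 16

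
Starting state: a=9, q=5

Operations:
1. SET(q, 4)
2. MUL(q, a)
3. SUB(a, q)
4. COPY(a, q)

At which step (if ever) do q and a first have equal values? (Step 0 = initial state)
Step 4

q and a first become equal after step 4.

Comparing values at each step:
Initial: q=5, a=9
After step 1: q=4, a=9
After step 2: q=36, a=9
After step 3: q=36, a=-27
After step 4: q=36, a=36 ← equal!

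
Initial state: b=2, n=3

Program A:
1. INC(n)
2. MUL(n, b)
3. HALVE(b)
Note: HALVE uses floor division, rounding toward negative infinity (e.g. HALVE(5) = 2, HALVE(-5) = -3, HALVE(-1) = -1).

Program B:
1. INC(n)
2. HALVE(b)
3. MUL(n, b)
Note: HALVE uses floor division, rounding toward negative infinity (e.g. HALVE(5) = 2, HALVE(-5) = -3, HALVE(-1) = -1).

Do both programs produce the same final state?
No

Program A final state: b=1, n=8
Program B final state: b=1, n=4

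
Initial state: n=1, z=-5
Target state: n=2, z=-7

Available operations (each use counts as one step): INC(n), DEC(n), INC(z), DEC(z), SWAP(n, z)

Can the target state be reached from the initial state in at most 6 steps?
Yes

Path (3 steps): INC(n) → DEC(z) → DEC(z)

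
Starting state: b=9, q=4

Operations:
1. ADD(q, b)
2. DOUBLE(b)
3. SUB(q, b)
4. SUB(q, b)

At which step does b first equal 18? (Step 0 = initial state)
Step 2

Tracing b:
Initial: b = 9
After step 1: b = 9
After step 2: b = 18 ← first occurrence
After step 3: b = 18
After step 4: b = 18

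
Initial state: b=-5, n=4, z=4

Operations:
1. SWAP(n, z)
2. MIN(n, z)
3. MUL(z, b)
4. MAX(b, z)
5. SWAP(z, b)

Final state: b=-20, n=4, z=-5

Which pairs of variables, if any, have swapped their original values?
None

Comparing initial and final values:
z: 4 → -5
b: -5 → -20
n: 4 → 4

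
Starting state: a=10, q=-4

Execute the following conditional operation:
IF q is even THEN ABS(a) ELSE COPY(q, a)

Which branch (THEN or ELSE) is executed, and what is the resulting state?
Branch: THEN, Final state: a=10, q=-4

Evaluating condition: q is even
Condition is True, so THEN branch executes
After ABS(a): a=10, q=-4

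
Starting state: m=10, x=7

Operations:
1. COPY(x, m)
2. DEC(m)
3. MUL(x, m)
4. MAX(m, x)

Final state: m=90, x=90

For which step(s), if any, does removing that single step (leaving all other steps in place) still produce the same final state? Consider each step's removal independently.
None - removing any single step changes the final result

Testing removal of each single step:
Without step 1: final = m=63, x=63 (different)
Without step 2: final = m=100, x=100 (different)
Without step 3: final = m=10, x=10 (different)
Without step 4: final = m=9, x=90 (different)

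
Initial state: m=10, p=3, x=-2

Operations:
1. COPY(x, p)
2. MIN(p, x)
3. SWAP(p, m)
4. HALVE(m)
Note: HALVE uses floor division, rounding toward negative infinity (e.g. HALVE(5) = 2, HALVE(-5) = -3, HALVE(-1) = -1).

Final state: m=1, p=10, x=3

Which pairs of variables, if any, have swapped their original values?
None

Comparing initial and final values:
m: 10 → 1
x: -2 → 3
p: 3 → 10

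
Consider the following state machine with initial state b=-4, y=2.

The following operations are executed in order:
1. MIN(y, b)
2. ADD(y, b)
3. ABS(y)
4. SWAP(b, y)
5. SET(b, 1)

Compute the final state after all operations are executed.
{b: 1, y: -4}

Step-by-step execution:
Initial: b=-4, y=2
After step 1 (MIN(y, b)): b=-4, y=-4
After step 2 (ADD(y, b)): b=-4, y=-8
After step 3 (ABS(y)): b=-4, y=8
After step 4 (SWAP(b, y)): b=8, y=-4
After step 5 (SET(b, 1)): b=1, y=-4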